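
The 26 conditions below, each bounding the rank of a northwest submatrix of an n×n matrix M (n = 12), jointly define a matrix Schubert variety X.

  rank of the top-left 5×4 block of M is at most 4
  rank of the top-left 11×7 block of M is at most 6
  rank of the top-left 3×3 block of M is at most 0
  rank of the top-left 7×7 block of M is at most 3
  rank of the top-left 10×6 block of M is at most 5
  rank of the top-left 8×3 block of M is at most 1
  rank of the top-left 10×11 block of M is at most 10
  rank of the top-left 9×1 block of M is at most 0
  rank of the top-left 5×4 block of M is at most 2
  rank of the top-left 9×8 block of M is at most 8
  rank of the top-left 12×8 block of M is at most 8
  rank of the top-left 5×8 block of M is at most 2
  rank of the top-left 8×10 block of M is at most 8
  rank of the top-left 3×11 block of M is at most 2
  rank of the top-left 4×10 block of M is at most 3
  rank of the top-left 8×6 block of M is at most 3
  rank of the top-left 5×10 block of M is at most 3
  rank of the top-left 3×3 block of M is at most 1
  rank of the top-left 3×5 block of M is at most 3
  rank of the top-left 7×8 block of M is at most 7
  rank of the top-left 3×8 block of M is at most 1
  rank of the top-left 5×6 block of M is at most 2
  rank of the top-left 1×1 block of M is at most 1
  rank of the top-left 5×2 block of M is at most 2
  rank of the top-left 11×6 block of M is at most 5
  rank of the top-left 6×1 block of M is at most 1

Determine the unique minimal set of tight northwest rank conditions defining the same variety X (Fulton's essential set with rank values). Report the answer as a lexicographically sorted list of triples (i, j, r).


Propagating the 26 rank bounds to every northwest block:

  i=1: 0 | 0 | 0 | 1 | 1 | 1 | 1 | 1 | 1 | 1 | 1 | 1
  i=2: 0 | 0 | 0 | 1 | 1 | 1 | 1 | 1 | 2 | 2 | 2 | 2
  i=3: 0 | 0 | 0 | 1 | 1 | 1 | 1 | 1 | 2 | 2 | 2 | 3
  i=4: 0 | 1 | 1 | 2 | 2 | 2 | 2 | 2 | 3 | 3 | 3 | 4
  i=5: 0 | 1 | 1 | 2 | 2 | 2 | 2 | 2 | 3 | 3 | 4 | 5
  i=6: 0 | 1 | 1 | 2 | 3 | 3 | 3 | 3 | 4 | 4 | 5 | 6
  i=7: 0 | 1 | 1 | 2 | 3 | 3 | 3 | 4 | 5 | 5 | 6 | 7
  i=8: 0 | 1 | 1 | 2 | 3 | 3 | 4 | 5 | 6 | 6 | 7 | 8
  i=9: 0 | 1 | 2 | 3 | 4 | 4 | 5 | 6 | 7 | 7 | 8 | 9
  i=10: 1 | 2 | 3 | 4 | 5 | 5 | 6 | 7 | 8 | 8 | 9 | 10
  i=11: 1 | 2 | 3 | 4 | 5 | 5 | 6 | 7 | 8 | 9 | 10 | 11
  i=12: 1 | 2 | 3 | 4 | 5 | 6 | 7 | 8 | 9 | 10 | 11 | 12

reading off 1-entries of Δ²R: w = (4, 9, 12, 2, 11, 5, 8, 7, 3, 1, 10, 6).

Rothe diagram D(w) (38 cells), 10 SE-corners (essential conditions):

[(3, 3, 0), (3, 8, 1), (3, 11, 2), (5, 8, 2), (5, 10, 3), (7, 7, 3), (8, 3, 1), (8, 6, 3), (9, 1, 0), (11, 6, 5)]


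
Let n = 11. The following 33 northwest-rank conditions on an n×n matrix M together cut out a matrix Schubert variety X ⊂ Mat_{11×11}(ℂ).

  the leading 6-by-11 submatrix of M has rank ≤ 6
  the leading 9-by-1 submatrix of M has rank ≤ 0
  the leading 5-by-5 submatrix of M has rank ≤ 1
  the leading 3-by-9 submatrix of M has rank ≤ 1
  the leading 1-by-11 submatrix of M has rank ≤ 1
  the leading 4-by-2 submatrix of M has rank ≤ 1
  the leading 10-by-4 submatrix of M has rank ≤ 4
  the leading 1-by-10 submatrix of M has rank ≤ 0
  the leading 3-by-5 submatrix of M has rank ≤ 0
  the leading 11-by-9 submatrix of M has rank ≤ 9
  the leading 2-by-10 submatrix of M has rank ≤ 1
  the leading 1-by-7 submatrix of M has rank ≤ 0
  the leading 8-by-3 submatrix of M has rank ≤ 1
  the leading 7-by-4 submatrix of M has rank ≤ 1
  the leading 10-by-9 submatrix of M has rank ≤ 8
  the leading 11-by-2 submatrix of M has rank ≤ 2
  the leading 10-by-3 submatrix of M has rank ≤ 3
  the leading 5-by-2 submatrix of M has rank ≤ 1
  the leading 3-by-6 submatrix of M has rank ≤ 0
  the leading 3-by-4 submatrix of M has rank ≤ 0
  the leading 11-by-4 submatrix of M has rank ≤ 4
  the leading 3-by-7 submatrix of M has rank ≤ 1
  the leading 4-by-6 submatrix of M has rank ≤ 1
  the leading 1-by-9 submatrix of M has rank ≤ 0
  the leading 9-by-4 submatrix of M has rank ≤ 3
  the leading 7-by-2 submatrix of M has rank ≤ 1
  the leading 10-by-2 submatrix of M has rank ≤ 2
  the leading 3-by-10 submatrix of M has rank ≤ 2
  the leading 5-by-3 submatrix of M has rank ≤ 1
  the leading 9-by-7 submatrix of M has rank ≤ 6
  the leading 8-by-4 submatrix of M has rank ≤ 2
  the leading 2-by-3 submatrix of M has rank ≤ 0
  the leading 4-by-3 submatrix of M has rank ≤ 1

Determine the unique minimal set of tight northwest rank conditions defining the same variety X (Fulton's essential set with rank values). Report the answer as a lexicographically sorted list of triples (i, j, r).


Reconstructing r_w from the 33 given conditions:

  R[1]: 0  0  0  0  0  0  0  0  0  0  1
  R[2]: 0  0  0  0  0  0  1  1  1  1  2
  R[3]: 0  0  0  0  0  0  1  1  1  2  3
  R[4]: 0  1  1  1  1  1  2  2  2  3  4
  R[5]: 0  1  1  1  1  2  3  3  3  4  5
  R[6]: 0  1  1  1  2  3  4  4  4  5  6
  R[7]: 0  1  1  1  2  3  4  5  5  6  7
  R[8]: 0  1  1  2  3  4  5  6  6  7  8
  R[9]: 0  1  2  3  4  5  6  7  7  8  9
  R[10]: 1  2  3  4  5  6  7  8  8  9  10
  R[11]: 1  2  3  4  5  6  7  8  9  10  11

second differences of R give the permutation w = (11, 7, 10, 2, 6, 5, 8, 4, 3, 1, 9).

D(w) has 38 cells with 7 SE-corners; essential set:

[(1, 10, 0), (3, 6, 0), (3, 9, 1), (5, 5, 1), (7, 4, 1), (8, 3, 1), (9, 1, 0)]


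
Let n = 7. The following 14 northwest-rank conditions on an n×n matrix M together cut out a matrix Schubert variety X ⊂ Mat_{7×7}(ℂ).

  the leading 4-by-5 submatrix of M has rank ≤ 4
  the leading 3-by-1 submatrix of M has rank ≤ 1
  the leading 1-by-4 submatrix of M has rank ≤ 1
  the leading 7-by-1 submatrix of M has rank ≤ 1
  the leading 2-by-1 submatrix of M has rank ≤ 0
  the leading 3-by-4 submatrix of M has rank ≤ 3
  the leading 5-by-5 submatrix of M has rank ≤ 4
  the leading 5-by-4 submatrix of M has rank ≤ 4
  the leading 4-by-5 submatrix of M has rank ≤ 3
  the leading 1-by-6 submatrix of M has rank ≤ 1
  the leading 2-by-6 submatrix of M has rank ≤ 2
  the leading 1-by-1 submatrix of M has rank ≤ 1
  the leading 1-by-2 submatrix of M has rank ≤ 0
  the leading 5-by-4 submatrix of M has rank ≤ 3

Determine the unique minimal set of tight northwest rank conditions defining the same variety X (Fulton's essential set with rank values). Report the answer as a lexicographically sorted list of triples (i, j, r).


Propagating the 14 rank bounds to every northwest block:

  i=1: 0 0 1 1 1 1 1
  i=2: 0 1 2 2 2 2 2
  i=3: 1 2 3 3 3 3 3
  i=4: 1 2 3 3 3 4 4
  i=5: 1 2 3 3 4 5 5
  i=6: 1 2 3 4 5 6 6
  i=7: 1 2 3 4 5 6 7

so w = (3, 2, 1, 6, 5, 4, 7).

4 SE-corners of the 6-cell Rothe diagram give Ess(w):

[(1, 2, 0), (2, 1, 0), (4, 5, 3), (5, 4, 3)]


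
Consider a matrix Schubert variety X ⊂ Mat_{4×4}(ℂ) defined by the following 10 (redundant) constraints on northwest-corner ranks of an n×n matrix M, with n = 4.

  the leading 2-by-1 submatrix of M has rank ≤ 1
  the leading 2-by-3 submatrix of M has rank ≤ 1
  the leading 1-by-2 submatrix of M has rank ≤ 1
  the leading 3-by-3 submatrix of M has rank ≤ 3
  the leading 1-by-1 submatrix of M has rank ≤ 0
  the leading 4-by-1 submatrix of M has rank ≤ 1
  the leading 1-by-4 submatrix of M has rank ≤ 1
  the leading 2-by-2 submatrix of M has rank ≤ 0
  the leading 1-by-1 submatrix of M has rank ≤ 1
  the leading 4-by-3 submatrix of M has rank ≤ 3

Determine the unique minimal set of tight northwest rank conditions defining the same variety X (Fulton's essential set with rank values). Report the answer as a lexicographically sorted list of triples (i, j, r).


The tightest implied rank at each (i,j), from the 10 conditions:

  R[1]: 0 | 0 | 1 | 1
  R[2]: 0 | 0 | 1 | 2
  R[3]: 1 | 1 | 2 | 3
  R[4]: 1 | 2 | 3 | 4

hence w(1..4) = (3, 4, 1, 2).

D(w) has 4 cells with 1 SE-corner; essential set:

[(2, 2, 0)]


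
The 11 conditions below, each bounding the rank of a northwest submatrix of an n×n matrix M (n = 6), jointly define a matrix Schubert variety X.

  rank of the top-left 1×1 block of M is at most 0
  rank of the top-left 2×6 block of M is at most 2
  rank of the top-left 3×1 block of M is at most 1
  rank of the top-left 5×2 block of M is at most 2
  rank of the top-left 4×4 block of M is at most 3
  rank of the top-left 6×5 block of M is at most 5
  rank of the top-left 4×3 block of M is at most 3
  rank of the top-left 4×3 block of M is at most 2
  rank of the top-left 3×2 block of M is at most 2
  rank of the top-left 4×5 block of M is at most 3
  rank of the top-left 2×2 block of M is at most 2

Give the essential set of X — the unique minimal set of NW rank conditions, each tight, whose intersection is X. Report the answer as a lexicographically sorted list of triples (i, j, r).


Rank table r_w(6×6) implied by the 11 constraints:

  i=1: 0 | 1 | 1 | 1 | 1 | 1
  i=2: 1 | 2 | 2 | 2 | 2 | 2
  i=3: 1 | 2 | 2 | 3 | 3 | 3
  i=4: 1 | 2 | 2 | 3 | 3 | 4
  i=5: 1 | 2 | 3 | 4 | 4 | 5
  i=6: 1 | 2 | 3 | 4 | 5 | 6

the unique w with this rank table is (2, 1, 4, 6, 3, 5).

|D(w)|=4, |Ess(w)|=3:

[(1, 1, 0), (4, 3, 2), (4, 5, 3)]


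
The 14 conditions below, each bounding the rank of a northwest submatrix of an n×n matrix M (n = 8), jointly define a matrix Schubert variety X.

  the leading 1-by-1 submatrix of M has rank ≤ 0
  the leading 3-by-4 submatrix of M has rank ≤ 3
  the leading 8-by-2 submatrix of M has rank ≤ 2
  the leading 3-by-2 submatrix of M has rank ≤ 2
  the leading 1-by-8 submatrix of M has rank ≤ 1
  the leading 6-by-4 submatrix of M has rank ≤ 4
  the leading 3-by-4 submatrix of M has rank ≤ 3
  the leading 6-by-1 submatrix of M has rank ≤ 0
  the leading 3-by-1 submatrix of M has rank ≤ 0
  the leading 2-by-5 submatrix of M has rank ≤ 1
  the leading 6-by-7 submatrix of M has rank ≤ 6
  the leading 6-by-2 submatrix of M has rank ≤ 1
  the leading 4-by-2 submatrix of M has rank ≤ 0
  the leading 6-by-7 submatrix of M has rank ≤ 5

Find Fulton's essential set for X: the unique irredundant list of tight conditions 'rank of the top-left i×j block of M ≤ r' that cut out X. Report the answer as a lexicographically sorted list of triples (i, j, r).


Computing R[i][j] = min implied NW-rank bound (n=8, 14 conditions):

  R[1]: 0, 0, 1, 1, 1, 1, 1, 1
  R[2]: 0, 0, 1, 1, 1, 2, 2, 2
  R[3]: 0, 0, 1, 2, 2, 3, 3, 3
  R[4]: 0, 0, 1, 2, 3, 4, 4, 4
  R[5]: 0, 1, 2, 3, 4, 5, 5, 5
  R[6]: 0, 1, 2, 3, 4, 5, 5, 6
  R[7]: 1, 2, 3, 4, 5, 6, 6, 7
  R[8]: 1, 2, 3, 4, 5, 6, 7, 8

giving w = (3, 6, 4, 5, 2, 8, 1, 7) via Δ²R.

ℓ(w)=13; the 4 essential cells (i,j,r):

[(2, 5, 1), (4, 2, 0), (6, 1, 0), (6, 7, 5)]


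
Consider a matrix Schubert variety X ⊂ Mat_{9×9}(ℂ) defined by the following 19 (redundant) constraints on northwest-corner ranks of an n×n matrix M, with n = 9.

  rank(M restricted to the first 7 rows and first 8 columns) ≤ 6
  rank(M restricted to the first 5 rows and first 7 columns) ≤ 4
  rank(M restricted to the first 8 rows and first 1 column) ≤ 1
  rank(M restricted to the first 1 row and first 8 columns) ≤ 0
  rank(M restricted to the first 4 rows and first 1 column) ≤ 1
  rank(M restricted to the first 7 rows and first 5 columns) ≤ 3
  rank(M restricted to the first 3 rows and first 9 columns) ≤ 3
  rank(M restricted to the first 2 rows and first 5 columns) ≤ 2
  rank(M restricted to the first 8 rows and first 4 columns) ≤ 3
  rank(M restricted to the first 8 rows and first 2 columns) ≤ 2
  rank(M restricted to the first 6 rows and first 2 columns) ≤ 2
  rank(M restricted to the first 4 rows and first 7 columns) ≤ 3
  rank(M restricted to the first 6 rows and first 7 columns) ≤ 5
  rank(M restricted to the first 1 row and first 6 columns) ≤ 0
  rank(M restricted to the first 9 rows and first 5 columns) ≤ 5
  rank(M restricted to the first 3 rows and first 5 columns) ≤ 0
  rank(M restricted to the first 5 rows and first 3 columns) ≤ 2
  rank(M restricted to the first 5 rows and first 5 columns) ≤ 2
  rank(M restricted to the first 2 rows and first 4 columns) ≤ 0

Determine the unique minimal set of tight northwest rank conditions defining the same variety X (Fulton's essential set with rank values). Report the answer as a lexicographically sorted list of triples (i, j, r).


Recovering R(i,j) via the rank-extension bound from the 19 conditions:

  row 1: 0, 0, 0, 0, 0, 0, 0, 0, 1
  row 2: 0, 0, 0, 0, 0, 1, 1, 1, 2
  row 3: 0, 0, 0, 0, 0, 1, 2, 2, 3
  row 4: 1, 1, 1, 1, 1, 2, 3, 3, 4
  row 5: 1, 2, 2, 2, 2, 3, 4, 4, 5
  row 6: 1, 2, 3, 3, 3, 4, 5, 5, 6
  row 7: 1, 2, 3, 3, 3, 4, 5, 6, 7
  row 8: 1, 2, 3, 3, 4, 5, 6, 7, 8
  row 9: 1, 2, 3, 4, 5, 6, 7, 8, 9

the unique w with this rank table is (9, 6, 7, 1, 2, 3, 8, 5, 4).

ℓ(w)=21; the 4 essential cells (i,j,r):

[(1, 8, 0), (3, 5, 0), (7, 5, 3), (8, 4, 3)]


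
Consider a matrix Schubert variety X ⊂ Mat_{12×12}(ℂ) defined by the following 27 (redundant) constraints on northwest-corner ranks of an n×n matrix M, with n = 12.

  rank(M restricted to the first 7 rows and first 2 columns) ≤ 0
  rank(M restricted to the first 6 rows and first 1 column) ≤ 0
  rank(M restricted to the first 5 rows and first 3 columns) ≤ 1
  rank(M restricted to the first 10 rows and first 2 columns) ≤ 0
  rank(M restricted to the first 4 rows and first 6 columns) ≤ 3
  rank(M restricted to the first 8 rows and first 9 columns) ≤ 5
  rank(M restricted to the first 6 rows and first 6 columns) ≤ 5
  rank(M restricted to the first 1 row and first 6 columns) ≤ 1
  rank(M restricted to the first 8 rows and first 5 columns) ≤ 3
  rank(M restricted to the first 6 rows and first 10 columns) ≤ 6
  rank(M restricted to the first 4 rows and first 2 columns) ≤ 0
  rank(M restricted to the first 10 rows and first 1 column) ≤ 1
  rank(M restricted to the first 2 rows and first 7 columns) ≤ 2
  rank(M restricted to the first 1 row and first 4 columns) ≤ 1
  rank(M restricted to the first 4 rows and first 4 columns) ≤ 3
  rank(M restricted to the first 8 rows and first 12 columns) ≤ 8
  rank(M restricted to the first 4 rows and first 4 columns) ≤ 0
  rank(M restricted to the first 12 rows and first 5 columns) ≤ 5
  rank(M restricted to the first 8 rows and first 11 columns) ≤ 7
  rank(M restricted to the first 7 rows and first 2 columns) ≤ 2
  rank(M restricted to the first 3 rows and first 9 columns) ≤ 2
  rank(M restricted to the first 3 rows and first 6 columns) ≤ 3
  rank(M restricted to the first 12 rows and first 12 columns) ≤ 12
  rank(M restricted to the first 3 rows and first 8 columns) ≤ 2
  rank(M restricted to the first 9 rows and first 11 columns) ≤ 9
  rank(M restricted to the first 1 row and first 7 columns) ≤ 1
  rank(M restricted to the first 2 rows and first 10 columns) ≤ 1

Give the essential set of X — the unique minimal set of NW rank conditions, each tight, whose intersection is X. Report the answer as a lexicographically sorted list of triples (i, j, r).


Recovering R(i,j) via the rank-extension bound from the 27 conditions:

  R[1]: 0  0  0  0  1  1  1  1  1  1  1  1
  R[2]: 0  0  0  0  1  1  1  1  1  1  2  2
  R[3]: 0  0  0  0  1  2  2  2  2  2  3  3
  R[4]: 0  0  0  0  1  2  3  3  3  3  4  4
  R[5]: 0  0  1  1  2  3  4  4  4  4  5  5
  R[6]: 0  0  1  2  3  4  5  5  5  5  6  6
  R[7]: 0  0  1  2  3  4  5  5  5  6  7  7
  R[8]: 0  0  1  2  3  4  5  5  5  6  7  8
  R[9]: 0  0  1  2  3  4  5  6  6  7  8  9
  R[10]: 0  0  1  2  3  4  5  6  7  8  9  10
  R[11]: 1  1  2  3  4  5  6  7  8  9  10  11
  R[12]: 1  2  3  4  5  6  7  8  9  10  11  12

second differences of R give the permutation w = (5, 11, 6, 7, 3, 4, 10, 12, 8, 9, 1, 2).

Rothe diagram D(w) (37 cells), 4 SE-corners (essential conditions):

[(2, 10, 1), (4, 4, 0), (8, 9, 5), (10, 2, 0)]


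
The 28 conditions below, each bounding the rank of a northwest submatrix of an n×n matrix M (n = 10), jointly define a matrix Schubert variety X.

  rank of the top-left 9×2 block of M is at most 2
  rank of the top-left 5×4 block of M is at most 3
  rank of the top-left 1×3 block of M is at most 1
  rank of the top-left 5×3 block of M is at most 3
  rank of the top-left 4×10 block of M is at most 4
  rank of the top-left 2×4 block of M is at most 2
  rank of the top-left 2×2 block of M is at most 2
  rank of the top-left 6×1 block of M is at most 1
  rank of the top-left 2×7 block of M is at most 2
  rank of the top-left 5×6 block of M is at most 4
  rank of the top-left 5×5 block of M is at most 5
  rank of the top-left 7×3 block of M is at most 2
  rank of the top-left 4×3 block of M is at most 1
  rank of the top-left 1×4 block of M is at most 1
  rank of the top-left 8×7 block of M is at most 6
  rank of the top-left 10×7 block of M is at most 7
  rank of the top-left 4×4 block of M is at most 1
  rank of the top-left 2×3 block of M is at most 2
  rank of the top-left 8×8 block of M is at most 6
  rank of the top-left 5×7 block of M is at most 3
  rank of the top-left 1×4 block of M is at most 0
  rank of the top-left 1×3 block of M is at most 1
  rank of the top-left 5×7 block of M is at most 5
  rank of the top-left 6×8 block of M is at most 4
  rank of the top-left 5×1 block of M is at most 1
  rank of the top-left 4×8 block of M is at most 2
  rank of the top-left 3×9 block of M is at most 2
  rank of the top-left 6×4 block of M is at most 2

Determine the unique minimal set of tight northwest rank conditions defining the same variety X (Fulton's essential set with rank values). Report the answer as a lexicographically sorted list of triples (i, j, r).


Reconstructing r_w from the 28 given conditions:

  row 1: 0 | 0 | 0 | 0 | 1 | 1 | 1 | 1 | 1 | 1
  row 2: 1 | 1 | 1 | 1 | 2 | 2 | 2 | 2 | 2 | 2
  row 3: 1 | 1 | 1 | 1 | 2 | 2 | 2 | 2 | 2 | 3
  row 4: 1 | 1 | 1 | 1 | 2 | 2 | 2 | 2 | 3 | 4
  row 5: 1 | 2 | 2 | 2 | 3 | 3 | 3 | 3 | 4 | 5
  row 6: 1 | 2 | 2 | 2 | 3 | 4 | 4 | 4 | 5 | 6
  row 7: 1 | 2 | 2 | 3 | 4 | 5 | 5 | 5 | 6 | 7
  row 8: 1 | 2 | 3 | 4 | 5 | 6 | 6 | 6 | 7 | 8
  row 9: 1 | 2 | 3 | 4 | 5 | 6 | 7 | 7 | 8 | 9
  row 10: 1 | 2 | 3 | 4 | 5 | 6 | 7 | 8 | 9 | 10

reading off 1-entries of Δ²R: w = (5, 1, 10, 9, 2, 6, 4, 3, 7, 8).

ℓ(w)=20; the 6 essential cells (i,j,r):

[(1, 4, 0), (3, 9, 2), (4, 4, 1), (4, 8, 2), (6, 4, 2), (7, 3, 2)]


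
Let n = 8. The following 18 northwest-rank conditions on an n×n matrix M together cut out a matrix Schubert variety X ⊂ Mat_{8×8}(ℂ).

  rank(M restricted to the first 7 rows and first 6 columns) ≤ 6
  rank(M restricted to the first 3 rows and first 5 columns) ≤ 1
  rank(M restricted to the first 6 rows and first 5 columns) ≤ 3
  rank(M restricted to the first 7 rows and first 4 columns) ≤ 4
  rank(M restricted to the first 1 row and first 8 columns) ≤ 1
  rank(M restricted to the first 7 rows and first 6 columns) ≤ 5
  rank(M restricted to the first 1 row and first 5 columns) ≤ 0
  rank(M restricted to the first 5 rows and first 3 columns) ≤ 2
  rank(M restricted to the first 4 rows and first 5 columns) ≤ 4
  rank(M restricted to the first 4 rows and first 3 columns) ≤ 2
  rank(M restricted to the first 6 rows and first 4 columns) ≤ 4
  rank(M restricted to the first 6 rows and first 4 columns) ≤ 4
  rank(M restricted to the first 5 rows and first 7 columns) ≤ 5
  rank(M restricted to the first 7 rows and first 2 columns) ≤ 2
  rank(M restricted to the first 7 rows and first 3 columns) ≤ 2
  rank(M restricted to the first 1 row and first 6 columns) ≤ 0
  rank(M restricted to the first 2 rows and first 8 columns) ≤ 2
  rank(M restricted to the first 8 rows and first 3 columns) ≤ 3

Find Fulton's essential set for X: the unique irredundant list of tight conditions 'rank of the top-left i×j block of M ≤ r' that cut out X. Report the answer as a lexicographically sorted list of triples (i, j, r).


Propagating the 18 rank bounds to every northwest block:

  R[1]: 0 | 0 | 0 | 0 | 0 | 0 | 1 | 1
  R[2]: 1 | 1 | 1 | 1 | 1 | 1 | 2 | 2
  R[3]: 1 | 1 | 1 | 1 | 1 | 2 | 3 | 3
  R[4]: 1 | 2 | 2 | 2 | 2 | 3 | 4 | 4
  R[5]: 1 | 2 | 2 | 3 | 3 | 4 | 5 | 5
  R[6]: 1 | 2 | 2 | 3 | 3 | 4 | 5 | 6
  R[7]: 1 | 2 | 2 | 3 | 4 | 5 | 6 | 7
  R[8]: 1 | 2 | 3 | 4 | 5 | 6 | 7 | 8

hence w(1..8) = (7, 1, 6, 2, 4, 8, 5, 3).

Fulton essential set (4 of the 14 Rothe cells):

[(1, 6, 0), (3, 5, 1), (6, 5, 3), (7, 3, 2)]


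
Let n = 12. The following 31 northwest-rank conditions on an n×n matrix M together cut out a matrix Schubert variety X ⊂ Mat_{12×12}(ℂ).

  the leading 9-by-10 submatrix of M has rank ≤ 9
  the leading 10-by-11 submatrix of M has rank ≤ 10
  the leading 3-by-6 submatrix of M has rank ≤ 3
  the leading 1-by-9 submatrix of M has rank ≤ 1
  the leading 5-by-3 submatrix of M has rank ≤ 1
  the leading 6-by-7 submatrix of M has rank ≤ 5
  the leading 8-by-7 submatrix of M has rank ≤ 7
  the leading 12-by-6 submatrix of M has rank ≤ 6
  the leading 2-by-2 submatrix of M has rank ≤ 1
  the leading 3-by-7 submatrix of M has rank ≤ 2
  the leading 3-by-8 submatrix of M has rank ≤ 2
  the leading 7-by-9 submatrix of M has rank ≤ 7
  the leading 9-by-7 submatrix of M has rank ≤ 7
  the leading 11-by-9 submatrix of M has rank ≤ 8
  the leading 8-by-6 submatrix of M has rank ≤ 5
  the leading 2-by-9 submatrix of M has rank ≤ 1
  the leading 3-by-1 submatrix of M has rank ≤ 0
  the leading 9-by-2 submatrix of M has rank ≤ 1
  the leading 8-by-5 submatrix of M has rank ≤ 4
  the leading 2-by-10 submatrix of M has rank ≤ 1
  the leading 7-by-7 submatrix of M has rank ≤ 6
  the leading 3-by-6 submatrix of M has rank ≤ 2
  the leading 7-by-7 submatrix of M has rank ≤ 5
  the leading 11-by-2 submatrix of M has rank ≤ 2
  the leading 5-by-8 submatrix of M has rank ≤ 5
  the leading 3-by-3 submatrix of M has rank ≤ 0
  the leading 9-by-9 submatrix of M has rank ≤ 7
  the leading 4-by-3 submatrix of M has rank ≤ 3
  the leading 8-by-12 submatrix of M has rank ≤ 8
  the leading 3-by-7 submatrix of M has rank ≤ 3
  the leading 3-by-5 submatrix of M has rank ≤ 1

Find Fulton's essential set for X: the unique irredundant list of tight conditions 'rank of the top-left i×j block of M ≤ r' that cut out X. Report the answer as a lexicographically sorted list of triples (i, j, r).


Propagating the 31 rank bounds to every northwest block:

  i=1: 0, 0, 0, 1, 1, 1, 1, 1, 1, 1, 1, 1
  i=2: 0, 0, 0, 1, 1, 1, 1, 1, 1, 1, 2, 2
  i=3: 0, 0, 0, 1, 1, 2, 2, 2, 2, 2, 3, 3
  i=4: 1, 1, 1, 2, 2, 3, 3, 3, 3, 3, 4, 4
  i=5: 1, 1, 1, 2, 3, 4, 4, 4, 4, 4, 5, 5
  i=6: 1, 1, 2, 3, 4, 5, 5, 5, 5, 5, 6, 6
  i=7: 1, 1, 2, 3, 4, 5, 5, 6, 6, 6, 7, 7
  i=8: 1, 1, 2, 3, 4, 5, 6, 7, 7, 7, 8, 8
  i=9: 1, 1, 2, 3, 4, 5, 6, 7, 7, 8, 9, 9
  i=10: 1, 2, 3, 4, 5, 6, 7, 8, 8, 9, 10, 10
  i=11: 1, 2, 3, 4, 5, 6, 7, 8, 8, 9, 10, 11
  i=12: 1, 2, 3, 4, 5, 6, 7, 8, 9, 10, 11, 12

so w = (4, 11, 6, 1, 5, 3, 8, 7, 10, 2, 12, 9).

Fulton essential set (8 of the 25 Rothe cells):

[(2, 10, 1), (3, 3, 0), (3, 5, 1), (5, 3, 1), (7, 7, 5), (9, 2, 1), (9, 9, 7), (11, 9, 8)]


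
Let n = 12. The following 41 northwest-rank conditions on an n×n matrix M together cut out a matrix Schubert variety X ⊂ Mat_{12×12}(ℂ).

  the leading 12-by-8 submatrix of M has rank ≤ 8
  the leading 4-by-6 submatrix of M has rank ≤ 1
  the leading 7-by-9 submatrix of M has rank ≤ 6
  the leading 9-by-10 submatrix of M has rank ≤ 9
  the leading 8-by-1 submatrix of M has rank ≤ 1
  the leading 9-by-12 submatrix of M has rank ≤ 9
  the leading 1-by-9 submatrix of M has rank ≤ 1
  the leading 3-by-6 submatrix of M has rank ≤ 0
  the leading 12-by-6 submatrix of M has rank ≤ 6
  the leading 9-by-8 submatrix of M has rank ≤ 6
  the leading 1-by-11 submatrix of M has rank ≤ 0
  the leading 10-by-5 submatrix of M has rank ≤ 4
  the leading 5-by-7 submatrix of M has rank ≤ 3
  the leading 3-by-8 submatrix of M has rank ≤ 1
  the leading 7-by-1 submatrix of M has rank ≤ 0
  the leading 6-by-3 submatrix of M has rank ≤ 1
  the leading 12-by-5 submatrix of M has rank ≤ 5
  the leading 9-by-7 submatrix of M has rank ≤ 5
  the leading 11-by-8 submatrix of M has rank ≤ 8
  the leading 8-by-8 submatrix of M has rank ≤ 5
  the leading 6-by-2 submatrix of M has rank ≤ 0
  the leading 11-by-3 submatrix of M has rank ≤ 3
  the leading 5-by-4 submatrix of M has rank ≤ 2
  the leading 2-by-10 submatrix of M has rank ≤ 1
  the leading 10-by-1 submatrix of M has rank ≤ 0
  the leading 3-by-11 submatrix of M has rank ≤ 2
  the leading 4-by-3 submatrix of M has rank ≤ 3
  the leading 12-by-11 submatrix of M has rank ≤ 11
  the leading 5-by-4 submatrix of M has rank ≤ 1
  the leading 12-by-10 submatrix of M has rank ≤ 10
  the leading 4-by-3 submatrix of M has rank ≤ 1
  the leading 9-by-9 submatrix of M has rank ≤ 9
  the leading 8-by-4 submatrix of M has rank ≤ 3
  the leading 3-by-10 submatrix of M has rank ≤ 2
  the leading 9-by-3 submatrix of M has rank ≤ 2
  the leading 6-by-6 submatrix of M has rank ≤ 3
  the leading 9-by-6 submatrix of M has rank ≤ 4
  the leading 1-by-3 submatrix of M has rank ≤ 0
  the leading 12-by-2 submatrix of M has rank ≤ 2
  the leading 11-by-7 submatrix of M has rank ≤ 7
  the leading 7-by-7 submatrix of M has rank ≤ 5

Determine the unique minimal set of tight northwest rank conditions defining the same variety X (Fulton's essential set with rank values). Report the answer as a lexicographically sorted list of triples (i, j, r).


Propagating the 41 rank bounds to every northwest block:

  row 1: 0, 0, 0, 0, 0, 0, 0, 0, 0, 0, 0, 1
  row 2: 0, 0, 0, 0, 0, 0, 1, 1, 1, 1, 1, 2
  row 3: 0, 0, 0, 0, 0, 0, 1, 1, 2, 2, 2, 3
  row 4: 0, 0, 1, 1, 1, 1, 2, 2, 3, 3, 3, 4
  row 5: 0, 0, 1, 1, 2, 2, 3, 3, 4, 4, 4, 5
  row 6: 0, 0, 1, 2, 3, 3, 4, 4, 5, 5, 5, 6
  row 7: 0, 1, 2, 3, 4, 4, 5, 5, 6, 6, 6, 7
  row 8: 0, 1, 2, 3, 4, 4, 5, 5, 6, 7, 7, 8
  row 9: 0, 1, 2, 3, 4, 4, 5, 6, 7, 8, 8, 9
  row 10: 0, 1, 2, 3, 4, 5, 6, 7, 8, 9, 9, 10
  row 11: 1, 2, 3, 4, 5, 6, 7, 8, 9, 10, 10, 11
  row 12: 1, 2, 3, 4, 5, 6, 7, 8, 9, 10, 11, 12

giving w = (12, 7, 9, 3, 5, 4, 2, 10, 8, 6, 1, 11) via Δ²R.

Rothe diagram D(w) (38 cells), 8 SE-corners (essential conditions):

[(1, 11, 0), (3, 6, 0), (3, 8, 1), (5, 4, 1), (6, 2, 0), (8, 8, 5), (9, 6, 4), (10, 1, 0)]


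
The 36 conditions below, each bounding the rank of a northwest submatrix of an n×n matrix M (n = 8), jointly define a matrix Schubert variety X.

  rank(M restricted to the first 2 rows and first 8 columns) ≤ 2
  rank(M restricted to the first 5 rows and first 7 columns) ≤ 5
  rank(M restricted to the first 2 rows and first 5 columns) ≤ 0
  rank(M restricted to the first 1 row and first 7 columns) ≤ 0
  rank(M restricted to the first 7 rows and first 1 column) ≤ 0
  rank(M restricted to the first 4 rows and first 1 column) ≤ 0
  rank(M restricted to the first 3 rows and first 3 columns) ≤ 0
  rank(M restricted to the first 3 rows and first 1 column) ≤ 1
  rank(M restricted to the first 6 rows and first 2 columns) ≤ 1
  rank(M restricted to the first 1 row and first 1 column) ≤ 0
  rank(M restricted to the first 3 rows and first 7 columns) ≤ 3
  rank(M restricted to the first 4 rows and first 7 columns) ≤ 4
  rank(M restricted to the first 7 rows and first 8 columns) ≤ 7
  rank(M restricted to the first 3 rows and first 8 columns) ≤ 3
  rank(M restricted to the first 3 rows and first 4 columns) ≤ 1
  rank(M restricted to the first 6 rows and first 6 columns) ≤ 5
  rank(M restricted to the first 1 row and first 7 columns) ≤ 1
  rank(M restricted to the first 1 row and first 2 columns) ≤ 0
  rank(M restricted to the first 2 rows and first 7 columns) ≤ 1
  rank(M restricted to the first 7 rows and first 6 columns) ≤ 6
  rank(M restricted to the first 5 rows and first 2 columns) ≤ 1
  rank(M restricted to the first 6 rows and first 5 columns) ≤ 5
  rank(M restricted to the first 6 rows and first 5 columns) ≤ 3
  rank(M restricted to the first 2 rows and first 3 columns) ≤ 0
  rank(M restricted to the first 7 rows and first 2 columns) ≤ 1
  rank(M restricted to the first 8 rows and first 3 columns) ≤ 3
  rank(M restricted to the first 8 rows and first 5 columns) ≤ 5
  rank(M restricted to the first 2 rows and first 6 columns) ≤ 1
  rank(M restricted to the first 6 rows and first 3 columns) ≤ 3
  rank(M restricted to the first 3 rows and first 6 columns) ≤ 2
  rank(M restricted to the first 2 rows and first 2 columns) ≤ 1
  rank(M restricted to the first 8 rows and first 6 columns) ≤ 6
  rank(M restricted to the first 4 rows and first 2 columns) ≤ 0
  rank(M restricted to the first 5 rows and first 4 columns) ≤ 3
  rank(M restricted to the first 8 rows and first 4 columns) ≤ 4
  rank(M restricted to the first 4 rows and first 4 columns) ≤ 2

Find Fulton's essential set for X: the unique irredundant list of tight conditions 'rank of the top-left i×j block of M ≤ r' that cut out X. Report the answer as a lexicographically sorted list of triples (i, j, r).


Computing R[i][j] = min implied NW-rank bound (n=8, 36 conditions):

  i=1: 0 | 0 | 0 | 0 | 0 | 0 | 0 | 1
  i=2: 0 | 0 | 0 | 0 | 0 | 1 | 1 | 2
  i=3: 0 | 0 | 0 | 1 | 1 | 2 | 2 | 3
  i=4: 0 | 0 | 1 | 2 | 2 | 3 | 3 | 4
  i=5: 0 | 1 | 2 | 3 | 3 | 4 | 4 | 5
  i=6: 0 | 1 | 2 | 3 | 3 | 4 | 5 | 6
  i=7: 0 | 1 | 2 | 3 | 4 | 5 | 6 | 7
  i=8: 1 | 2 | 3 | 4 | 5 | 6 | 7 | 8

giving w = (8, 6, 4, 3, 2, 7, 5, 1) via Δ²R.

Rothe diagram D(w) (21 cells), 6 SE-corners (essential conditions):

[(1, 7, 0), (2, 5, 0), (3, 3, 0), (4, 2, 0), (6, 5, 3), (7, 1, 0)]


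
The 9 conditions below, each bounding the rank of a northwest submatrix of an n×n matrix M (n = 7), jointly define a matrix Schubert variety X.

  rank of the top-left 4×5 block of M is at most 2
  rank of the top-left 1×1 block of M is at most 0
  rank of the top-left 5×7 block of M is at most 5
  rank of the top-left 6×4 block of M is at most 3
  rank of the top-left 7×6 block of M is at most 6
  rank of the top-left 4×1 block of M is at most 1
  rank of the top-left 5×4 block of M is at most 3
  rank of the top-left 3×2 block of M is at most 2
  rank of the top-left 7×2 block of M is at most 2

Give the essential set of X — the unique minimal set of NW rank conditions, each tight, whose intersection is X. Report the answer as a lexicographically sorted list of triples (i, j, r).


Reconstructing r_w from the 9 given conditions:

  i=1: 0 | 1 | 1 | 1 | 1 | 1 | 1
  i=2: 1 | 2 | 2 | 2 | 2 | 2 | 2
  i=3: 1 | 2 | 2 | 2 | 2 | 3 | 3
  i=4: 1 | 2 | 2 | 2 | 2 | 3 | 4
  i=5: 1 | 2 | 3 | 3 | 3 | 4 | 5
  i=6: 1 | 2 | 3 | 3 | 4 | 5 | 6
  i=7: 1 | 2 | 3 | 4 | 5 | 6 | 7

so w = (2, 1, 6, 7, 3, 5, 4).

|D(w)|=8, |Ess(w)|=3:

[(1, 1, 0), (4, 5, 2), (6, 4, 3)]


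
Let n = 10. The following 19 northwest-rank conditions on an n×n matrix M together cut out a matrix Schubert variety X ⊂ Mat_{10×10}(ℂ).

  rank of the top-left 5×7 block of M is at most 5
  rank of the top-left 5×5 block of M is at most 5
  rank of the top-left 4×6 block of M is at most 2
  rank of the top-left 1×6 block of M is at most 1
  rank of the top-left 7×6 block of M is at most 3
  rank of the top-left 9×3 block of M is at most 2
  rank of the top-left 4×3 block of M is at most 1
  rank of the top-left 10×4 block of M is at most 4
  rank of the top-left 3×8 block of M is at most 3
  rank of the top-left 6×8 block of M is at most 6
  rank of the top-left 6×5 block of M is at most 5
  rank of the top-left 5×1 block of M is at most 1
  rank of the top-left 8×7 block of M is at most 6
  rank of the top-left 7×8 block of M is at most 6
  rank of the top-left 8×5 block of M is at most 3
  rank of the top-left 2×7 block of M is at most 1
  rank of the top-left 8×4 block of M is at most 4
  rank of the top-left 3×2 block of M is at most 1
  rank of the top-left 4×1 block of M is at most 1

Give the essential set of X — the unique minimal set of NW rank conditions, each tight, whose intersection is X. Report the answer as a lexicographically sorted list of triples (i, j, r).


Recovering R(i,j) via the rank-extension bound from the 19 conditions:

  R[1]: 1 1 1 1 1 1 1 1 1 1
  R[2]: 1 1 1 1 1 1 1 2 2 2
  R[3]: 1 1 1 2 2 2 2 3 3 3
  R[4]: 1 1 1 2 2 2 3 4 4 4
  R[5]: 1 2 2 3 3 3 4 5 5 5
  R[6]: 1 2 2 3 3 3 4 5 6 6
  R[7]: 1 2 2 3 3 3 4 5 6 7
  R[8]: 1 2 2 3 3 4 5 6 7 8
  R[9]: 1 2 2 3 4 5 6 7 8 9
  R[10]: 1 2 3 4 5 6 7 8 9 10

reading off 1-entries of Δ²R: w = (1, 8, 4, 7, 2, 9, 10, 6, 5, 3).

Fulton essential set (6 of the 21 Rothe cells):

[(2, 7, 1), (4, 3, 1), (4, 6, 2), (7, 6, 3), (8, 5, 3), (9, 3, 2)]


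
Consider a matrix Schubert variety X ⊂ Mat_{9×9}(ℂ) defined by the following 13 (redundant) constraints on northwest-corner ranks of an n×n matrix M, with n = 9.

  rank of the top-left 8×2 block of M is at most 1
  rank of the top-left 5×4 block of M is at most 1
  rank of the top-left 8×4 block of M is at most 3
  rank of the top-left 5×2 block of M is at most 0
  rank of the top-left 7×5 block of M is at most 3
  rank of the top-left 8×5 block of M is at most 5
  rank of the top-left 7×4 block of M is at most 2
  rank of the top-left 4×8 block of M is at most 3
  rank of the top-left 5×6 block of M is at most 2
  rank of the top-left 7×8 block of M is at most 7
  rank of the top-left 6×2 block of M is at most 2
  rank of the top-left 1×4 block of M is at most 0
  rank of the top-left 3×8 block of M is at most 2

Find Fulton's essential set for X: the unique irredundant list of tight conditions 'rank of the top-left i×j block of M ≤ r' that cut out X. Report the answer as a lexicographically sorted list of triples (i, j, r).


Recovering R(i,j) via the rank-extension bound from the 13 conditions:

  0, 0, 0, 0, 1, 1, 1, 1, 1
  0, 0, 1, 1, 2, 2, 2, 2, 2
  0, 0, 1, 1, 2, 2, 2, 2, 3
  0, 0, 1, 1, 2, 2, 3, 3, 4
  0, 0, 1, 1, 2, 2, 3, 4, 5
  1, 1, 2, 2, 3, 3, 4, 5, 6
  1, 1, 2, 2, 3, 4, 5, 6, 7
  1, 1, 2, 3, 4, 5, 6, 7, 8
  1, 2, 3, 4, 5, 6, 7, 8, 9

second differences of R give the permutation w = (5, 3, 9, 7, 8, 1, 6, 4, 2).

D(w) has 23 cells with 7 SE-corners; essential set:

[(1, 4, 0), (3, 8, 2), (5, 2, 0), (5, 4, 1), (5, 6, 2), (7, 4, 2), (8, 2, 1)]


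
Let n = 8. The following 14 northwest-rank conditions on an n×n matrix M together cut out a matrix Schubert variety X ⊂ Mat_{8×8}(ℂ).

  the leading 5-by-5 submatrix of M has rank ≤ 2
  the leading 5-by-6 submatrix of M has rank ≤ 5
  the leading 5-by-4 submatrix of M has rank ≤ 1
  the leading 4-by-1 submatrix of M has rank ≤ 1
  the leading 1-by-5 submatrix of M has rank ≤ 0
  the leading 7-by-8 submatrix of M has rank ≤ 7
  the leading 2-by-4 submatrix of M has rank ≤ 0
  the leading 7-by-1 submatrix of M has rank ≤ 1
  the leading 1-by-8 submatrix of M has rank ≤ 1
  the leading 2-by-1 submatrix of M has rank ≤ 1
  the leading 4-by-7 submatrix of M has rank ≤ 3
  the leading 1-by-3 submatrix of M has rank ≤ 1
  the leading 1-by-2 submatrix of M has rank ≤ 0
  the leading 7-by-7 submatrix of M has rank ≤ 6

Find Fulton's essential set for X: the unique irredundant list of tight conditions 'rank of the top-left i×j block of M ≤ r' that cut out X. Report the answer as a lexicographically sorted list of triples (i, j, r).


Recovering R(i,j) via the rank-extension bound from the 14 conditions:

  i=1: 0, 0, 0, 0, 0, 1, 1, 1
  i=2: 0, 0, 0, 0, 1, 2, 2, 2
  i=3: 1, 1, 1, 1, 2, 3, 3, 3
  i=4: 1, 1, 1, 1, 2, 3, 3, 4
  i=5: 1, 1, 1, 1, 2, 3, 4, 5
  i=6: 1, 2, 2, 2, 3, 4, 5, 6
  i=7: 1, 2, 3, 3, 4, 5, 6, 7
  i=8: 1, 2, 3, 4, 5, 6, 7, 8

hence w(1..8) = (6, 5, 1, 8, 7, 2, 3, 4).

4 SE-corners of the 16-cell Rothe diagram give Ess(w):

[(1, 5, 0), (2, 4, 0), (4, 7, 3), (5, 4, 1)]


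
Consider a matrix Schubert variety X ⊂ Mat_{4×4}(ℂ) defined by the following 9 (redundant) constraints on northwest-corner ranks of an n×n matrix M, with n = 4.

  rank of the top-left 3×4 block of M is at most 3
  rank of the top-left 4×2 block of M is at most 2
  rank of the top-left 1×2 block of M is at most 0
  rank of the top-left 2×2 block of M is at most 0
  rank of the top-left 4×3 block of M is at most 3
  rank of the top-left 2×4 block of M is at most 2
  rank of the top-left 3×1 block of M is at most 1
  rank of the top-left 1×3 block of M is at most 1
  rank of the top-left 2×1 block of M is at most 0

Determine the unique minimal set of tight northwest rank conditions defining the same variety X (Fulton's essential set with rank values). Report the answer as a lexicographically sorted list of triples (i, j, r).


Reconstructing r_w from the 9 given conditions:

  row 1: 0  0  1  1
  row 2: 0  0  1  2
  row 3: 1  1  2  3
  row 4: 1  2  3  4

hence w(1..4) = (3, 4, 1, 2).

Rothe diagram D(w) (4 cells), 1 SE-corner (essential condition):

[(2, 2, 0)]


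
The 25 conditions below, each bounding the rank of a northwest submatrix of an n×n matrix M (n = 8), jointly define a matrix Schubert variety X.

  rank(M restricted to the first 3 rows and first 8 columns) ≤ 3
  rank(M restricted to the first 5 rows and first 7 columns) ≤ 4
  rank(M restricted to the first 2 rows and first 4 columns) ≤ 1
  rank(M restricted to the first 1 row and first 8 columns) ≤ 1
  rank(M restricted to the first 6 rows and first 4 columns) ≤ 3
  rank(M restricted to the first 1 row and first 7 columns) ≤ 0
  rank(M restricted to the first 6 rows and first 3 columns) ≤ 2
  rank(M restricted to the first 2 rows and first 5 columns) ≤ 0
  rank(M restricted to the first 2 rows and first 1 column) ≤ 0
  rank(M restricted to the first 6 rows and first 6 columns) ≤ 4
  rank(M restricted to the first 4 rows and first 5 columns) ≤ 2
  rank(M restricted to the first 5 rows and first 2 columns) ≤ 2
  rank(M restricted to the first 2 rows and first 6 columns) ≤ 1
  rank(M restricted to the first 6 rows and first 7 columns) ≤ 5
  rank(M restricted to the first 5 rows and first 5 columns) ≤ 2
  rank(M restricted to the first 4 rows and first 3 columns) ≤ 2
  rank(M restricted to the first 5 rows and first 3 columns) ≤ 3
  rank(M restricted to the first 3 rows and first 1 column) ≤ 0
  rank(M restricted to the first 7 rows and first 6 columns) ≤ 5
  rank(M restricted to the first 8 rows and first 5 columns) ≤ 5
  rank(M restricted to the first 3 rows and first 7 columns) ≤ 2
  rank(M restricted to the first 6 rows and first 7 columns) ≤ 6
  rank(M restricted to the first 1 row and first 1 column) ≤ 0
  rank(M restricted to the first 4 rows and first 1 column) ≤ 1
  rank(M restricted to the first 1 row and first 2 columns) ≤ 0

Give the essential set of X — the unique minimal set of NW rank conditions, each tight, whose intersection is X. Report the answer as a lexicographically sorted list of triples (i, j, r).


The tightest implied rank at each (i,j), from the 25 conditions:

  row 1: 0 | 0 | 0 | 0 | 0 | 0 | 0 | 1
  row 2: 0 | 0 | 0 | 0 | 0 | 1 | 1 | 2
  row 3: 0 | 1 | 1 | 1 | 1 | 2 | 2 | 3
  row 4: 1 | 2 | 2 | 2 | 2 | 3 | 3 | 4
  row 5: 1 | 2 | 2 | 2 | 2 | 3 | 4 | 5
  row 6: 1 | 2 | 2 | 3 | 3 | 4 | 5 | 6
  row 7: 1 | 2 | 3 | 4 | 4 | 5 | 6 | 7
  row 8: 1 | 2 | 3 | 4 | 5 | 6 | 7 | 8

hence w(1..8) = (8, 6, 2, 1, 7, 4, 3, 5).

Fulton essential set (5 of the 17 Rothe cells):

[(1, 7, 0), (2, 5, 0), (3, 1, 0), (5, 5, 2), (6, 3, 2)]


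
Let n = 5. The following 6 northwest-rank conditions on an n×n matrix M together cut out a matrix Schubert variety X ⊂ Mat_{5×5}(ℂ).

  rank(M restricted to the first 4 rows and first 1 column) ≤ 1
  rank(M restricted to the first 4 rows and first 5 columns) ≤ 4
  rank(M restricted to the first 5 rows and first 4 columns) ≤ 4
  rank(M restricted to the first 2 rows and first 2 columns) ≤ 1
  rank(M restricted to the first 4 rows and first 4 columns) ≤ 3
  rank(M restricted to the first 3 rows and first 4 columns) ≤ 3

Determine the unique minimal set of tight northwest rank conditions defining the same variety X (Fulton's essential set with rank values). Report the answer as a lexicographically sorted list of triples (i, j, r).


Propagating the 6 rank bounds to every northwest block:

  i=1: 1 | 1 | 1 | 1 | 1
  i=2: 1 | 1 | 2 | 2 | 2
  i=3: 1 | 2 | 3 | 3 | 3
  i=4: 1 | 2 | 3 | 3 | 4
  i=5: 1 | 2 | 3 | 4 | 5

so w = (1, 3, 2, 5, 4).

Fulton essential set (2 of the 2 Rothe cells):

[(2, 2, 1), (4, 4, 3)]
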